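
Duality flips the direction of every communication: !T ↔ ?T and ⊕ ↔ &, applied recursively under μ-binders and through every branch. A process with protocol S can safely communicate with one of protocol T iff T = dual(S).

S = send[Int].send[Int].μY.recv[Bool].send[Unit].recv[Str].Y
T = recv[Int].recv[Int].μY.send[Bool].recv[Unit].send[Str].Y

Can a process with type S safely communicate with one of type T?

YES

send[Int] ‖ recv[Int]  ok
  send[Int] ‖ recv[Int]  ok
    μY ‖ μY  ok (rec unchanged)
      recv[Bool] ‖ send[Bool]  ok
        send[Unit] ‖ recv[Unit]  ok
          recv[Str] ‖ send[Str]  ok
            Y ‖ Y  ok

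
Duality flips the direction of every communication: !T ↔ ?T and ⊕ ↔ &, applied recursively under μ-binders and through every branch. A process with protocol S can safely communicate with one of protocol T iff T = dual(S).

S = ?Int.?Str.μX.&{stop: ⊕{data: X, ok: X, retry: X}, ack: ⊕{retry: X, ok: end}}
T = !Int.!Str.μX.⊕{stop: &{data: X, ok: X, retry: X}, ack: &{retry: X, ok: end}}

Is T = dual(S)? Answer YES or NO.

YES

?Int ‖ !Int  ok
  ?Str ‖ !Str  ok
    μX ‖ μX  ok (rec unchanged)
      &{stop,ack} ‖ ⊕{stop,ack}  ok same labels
        • stop:
          ⊕{data,ok,retry} ‖ &{data,ok,retry}  ok same labels
            • data:
              X ‖ X  ok
            • ok:
              X ‖ X  ok
            • retry:
              X ‖ X  ok
        • ack:
          ⊕{retry,ok} ‖ &{retry,ok}  ok same labels
            • retry:
              X ‖ X  ok
            • ok:
              end ‖ end  ok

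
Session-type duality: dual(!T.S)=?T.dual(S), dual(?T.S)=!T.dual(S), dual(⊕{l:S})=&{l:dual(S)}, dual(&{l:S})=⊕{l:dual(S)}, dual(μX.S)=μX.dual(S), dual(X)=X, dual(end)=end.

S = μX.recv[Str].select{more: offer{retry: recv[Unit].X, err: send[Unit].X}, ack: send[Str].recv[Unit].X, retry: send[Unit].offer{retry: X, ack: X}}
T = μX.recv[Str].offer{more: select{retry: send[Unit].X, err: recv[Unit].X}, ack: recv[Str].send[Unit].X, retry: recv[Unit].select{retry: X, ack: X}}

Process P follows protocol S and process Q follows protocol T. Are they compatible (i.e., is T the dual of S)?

NO

μX | μX  ok (μ self-dual)
  recv[Str] | recv[Str]  ✗ same direction on both sides — not dual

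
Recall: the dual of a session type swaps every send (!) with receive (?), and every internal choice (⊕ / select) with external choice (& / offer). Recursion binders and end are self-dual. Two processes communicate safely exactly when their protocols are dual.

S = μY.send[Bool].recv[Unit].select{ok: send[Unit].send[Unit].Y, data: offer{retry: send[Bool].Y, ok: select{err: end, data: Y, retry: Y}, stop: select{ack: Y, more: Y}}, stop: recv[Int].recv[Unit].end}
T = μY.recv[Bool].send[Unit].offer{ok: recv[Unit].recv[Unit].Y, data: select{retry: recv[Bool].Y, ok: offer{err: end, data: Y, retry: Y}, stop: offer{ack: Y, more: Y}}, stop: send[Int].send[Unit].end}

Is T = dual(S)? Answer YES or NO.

YES

μY vs μY  ✓ (μ self-dual)
  send[Bool] vs recv[Bool]  ✓
    recv[Unit] vs send[Unit]  ✓
      select{ok,data,stop} vs offer{ok,data,stop}  ✓ label sets agree
        • ok:
          send[Unit] vs recv[Unit]  ✓
            send[Unit] vs recv[Unit]  ✓
              Y vs Y  ✓
        • data:
          offer{retry,ok,stop} vs select{retry,ok,stop}  ✓ label sets agree
            • retry:
              send[Bool] vs recv[Bool]  ✓
                Y vs Y  ✓
            • ok:
              select{err,data,retry} vs offer{err,data,retry}  ✓ label sets agree
                • err:
                  end vs end  ✓
                • data:
                  Y vs Y  ✓
                • retry:
                  Y vs Y  ✓
            • stop:
              select{ack,more} vs offer{ack,more}  ✓ label sets agree
                • ack:
                  Y vs Y  ✓
                • more:
                  Y vs Y  ✓
        • stop:
          recv[Int] vs send[Int]  ✓
            recv[Unit] vs send[Unit]  ✓
              end vs end  ✓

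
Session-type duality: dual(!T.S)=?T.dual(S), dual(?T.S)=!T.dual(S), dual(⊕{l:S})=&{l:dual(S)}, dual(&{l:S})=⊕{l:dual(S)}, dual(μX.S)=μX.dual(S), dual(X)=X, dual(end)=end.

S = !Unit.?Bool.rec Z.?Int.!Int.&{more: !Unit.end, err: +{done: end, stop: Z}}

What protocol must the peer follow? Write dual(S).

?Unit.!Bool.rec Z.!Int.?Int.+{more: ?Unit.end, err: &{done: end, stop: Z}}

!Unit = ?Unit
  ?Bool = !Bool
    rec Z = rec Z  (rec unchanged)
      ?Int = !Int
        !Int = ?Int
          &{more,err} = +{more,err}  (external→internal)
            case more:
              !Unit = ?Unit
                end ↦ end
            case err:
              +{done,stop} = &{done,stop}  (select→offer)
                case done:
                  end ↦ end
                case stop:
                  Z ↦ Z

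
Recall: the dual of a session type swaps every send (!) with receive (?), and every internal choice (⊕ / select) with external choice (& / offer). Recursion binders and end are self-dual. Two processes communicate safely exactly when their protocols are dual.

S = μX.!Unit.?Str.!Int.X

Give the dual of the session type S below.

μX ↦ μX  (μ self-dual)
  !Unit ↦ ?Unit
    ?Str ↦ !Str
      !Int ↦ ?Int
        X ↦ X

μX.?Unit.!Str.?Int.X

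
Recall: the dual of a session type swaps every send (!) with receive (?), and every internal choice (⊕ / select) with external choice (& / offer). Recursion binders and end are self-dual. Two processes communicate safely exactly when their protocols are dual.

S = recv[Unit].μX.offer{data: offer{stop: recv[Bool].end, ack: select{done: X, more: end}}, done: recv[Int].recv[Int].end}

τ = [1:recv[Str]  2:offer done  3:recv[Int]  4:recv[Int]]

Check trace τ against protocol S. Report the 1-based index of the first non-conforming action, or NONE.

1

step 1: got recv[Str], protocol expects recv[Unit]  ✗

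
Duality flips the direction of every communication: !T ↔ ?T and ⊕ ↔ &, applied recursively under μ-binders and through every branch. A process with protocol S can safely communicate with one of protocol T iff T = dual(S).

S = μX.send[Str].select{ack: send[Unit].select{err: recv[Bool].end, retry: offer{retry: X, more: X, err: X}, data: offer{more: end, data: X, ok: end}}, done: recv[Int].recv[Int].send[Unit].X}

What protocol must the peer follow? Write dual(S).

μX = μX  (binder kept)
  send[Str] = recv[Str]
    select{ack,done} = offer{ack,done}  (select→offer)
      • ack:
        send[Unit] = recv[Unit]
          select{err,retry,data} = offer{err,retry,data}  (select→offer)
            • err:
              recv[Bool] = send[Bool]
                end self-dual
            • retry:
              offer{retry,more,err} = select{retry,more,err}  (offer→select)
                • retry:
                  X self-dual
                • more:
                  X self-dual
                • err:
                  X self-dual
            • data:
              offer{more,data,ok} = select{more,data,ok}  (offer→select)
                • more:
                  end self-dual
                • data:
                  X self-dual
                • ok:
                  end self-dual
      • done:
        recv[Int] = send[Int]
          recv[Int] = send[Int]
            send[Unit] = recv[Unit]
              X self-dual

μX.recv[Str].offer{ack: recv[Unit].offer{err: send[Bool].end, retry: select{retry: X, more: X, err: X}, data: select{more: end, data: X, ok: end}}, done: send[Int].send[Int].recv[Unit].X}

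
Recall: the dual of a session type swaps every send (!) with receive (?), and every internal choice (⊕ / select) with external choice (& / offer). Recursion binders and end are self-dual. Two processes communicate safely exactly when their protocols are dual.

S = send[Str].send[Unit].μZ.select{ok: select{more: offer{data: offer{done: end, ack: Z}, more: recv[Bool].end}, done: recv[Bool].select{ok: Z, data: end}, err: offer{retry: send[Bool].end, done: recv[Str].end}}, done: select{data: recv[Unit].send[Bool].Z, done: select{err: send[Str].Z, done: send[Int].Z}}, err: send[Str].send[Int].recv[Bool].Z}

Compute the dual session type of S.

send[Str] ↦ recv[Str]
  send[Unit] ↦ recv[Unit]
    μZ ↦ μZ  (binder kept)
      select{ok,done,err} ↦ offer{ok,done,err}  (internal→external)
        • ok:
          select{more,done,err} ↦ offer{more,done,err}  (internal→external)
            • more:
              offer{data,more} ↦ select{data,more}  (&→⊕)
                • data:
                  offer{done,ack} ↦ select{done,ack}  (&→⊕)
                    • done:
                      dual(end) = end
                    • ack:
                      dual(Z) = Z
                • more:
                  recv[Bool] ↦ send[Bool]
                    dual(end) = end
            • done:
              recv[Bool] ↦ send[Bool]
                select{ok,data} ↦ offer{ok,data}  (internal→external)
                  • ok:
                    dual(Z) = Z
                  • data:
                    dual(end) = end
            • err:
              offer{retry,done} ↦ select{retry,done}  (&→⊕)
                • retry:
                  send[Bool] ↦ recv[Bool]
                    dual(end) = end
                • done:
                  recv[Str] ↦ send[Str]
                    dual(end) = end
        • done:
          select{data,done} ↦ offer{data,done}  (internal→external)
            • data:
              recv[Unit] ↦ send[Unit]
                send[Bool] ↦ recv[Bool]
                  dual(Z) = Z
            • done:
              select{err,done} ↦ offer{err,done}  (internal→external)
                • err:
                  send[Str] ↦ recv[Str]
                    dual(Z) = Z
                • done:
                  send[Int] ↦ recv[Int]
                    dual(Z) = Z
        • err:
          send[Str] ↦ recv[Str]
            send[Int] ↦ recv[Int]
              recv[Bool] ↦ send[Bool]
                dual(Z) = Z

recv[Str].recv[Unit].μZ.offer{ok: offer{more: select{data: select{done: end, ack: Z}, more: send[Bool].end}, done: send[Bool].offer{ok: Z, data: end}, err: select{retry: recv[Bool].end, done: send[Str].end}}, done: offer{data: send[Unit].recv[Bool].Z, done: offer{err: recv[Str].Z, done: recv[Int].Z}}, err: recv[Str].recv[Int].send[Bool].Z}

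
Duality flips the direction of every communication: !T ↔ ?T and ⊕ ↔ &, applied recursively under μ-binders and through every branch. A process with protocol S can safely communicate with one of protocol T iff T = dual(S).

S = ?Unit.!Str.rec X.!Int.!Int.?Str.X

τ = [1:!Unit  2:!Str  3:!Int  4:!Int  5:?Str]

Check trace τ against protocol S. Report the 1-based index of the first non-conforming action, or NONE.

@1 got !Unit, protocol expects ?Unit  ✗

1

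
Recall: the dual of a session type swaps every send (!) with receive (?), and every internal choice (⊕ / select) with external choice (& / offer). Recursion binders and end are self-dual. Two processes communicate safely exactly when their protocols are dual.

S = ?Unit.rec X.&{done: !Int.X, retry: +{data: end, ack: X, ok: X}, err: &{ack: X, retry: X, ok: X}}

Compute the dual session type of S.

?Unit → !Unit
  rec X → rec X  (rec unchanged)
    &{done,retry,err} → +{done,retry,err}  (offer→select)
      • done:
        !Int → ?Int
          X ↦ X
      • retry:
        +{data,ack,ok} → &{data,ack,ok}  (⊕→&)
          • data:
            end ↦ end
          • ack:
            X ↦ X
          • ok:
            X ↦ X
      • err:
        &{ack,retry,ok} → +{ack,retry,ok}  (offer→select)
          • ack:
            X ↦ X
          • retry:
            X ↦ X
          • ok:
            X ↦ X

!Unit.rec X.+{done: ?Int.X, retry: &{data: end, ack: X, ok: X}, err: +{ack: X, retry: X, ok: X}}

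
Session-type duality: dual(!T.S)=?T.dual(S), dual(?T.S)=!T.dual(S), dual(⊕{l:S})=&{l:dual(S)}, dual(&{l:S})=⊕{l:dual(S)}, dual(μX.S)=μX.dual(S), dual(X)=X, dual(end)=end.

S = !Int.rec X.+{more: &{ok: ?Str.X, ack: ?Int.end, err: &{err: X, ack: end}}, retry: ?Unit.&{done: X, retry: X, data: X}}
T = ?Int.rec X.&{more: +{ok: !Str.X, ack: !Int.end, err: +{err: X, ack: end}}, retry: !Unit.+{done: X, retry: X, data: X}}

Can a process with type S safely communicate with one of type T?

!Int vs ?Int  ✓
  rec X vs rec X  ✓ (μ self-dual)
    +{more,retry} vs &{more,retry}  ✓ labels match
      case more:
        &{ok,ack,err} vs +{ok,ack,err}  ✓ labels match
          case ok:
            ?Str vs !Str  ✓
              X vs X  ✓
          case ack:
            ?Int vs !Int  ✓
              end vs end  ✓
          case err:
            &{err,ack} vs +{err,ack}  ✓ labels match
              case err:
                X vs X  ✓
              case ack:
                end vs end  ✓
      case retry:
        ?Unit vs !Unit  ✓
          &{done,retry,data} vs +{done,retry,data}  ✓ labels match
            case done:
              X vs X  ✓
            case retry:
              X vs X  ✓
            case data:
              X vs X  ✓

YES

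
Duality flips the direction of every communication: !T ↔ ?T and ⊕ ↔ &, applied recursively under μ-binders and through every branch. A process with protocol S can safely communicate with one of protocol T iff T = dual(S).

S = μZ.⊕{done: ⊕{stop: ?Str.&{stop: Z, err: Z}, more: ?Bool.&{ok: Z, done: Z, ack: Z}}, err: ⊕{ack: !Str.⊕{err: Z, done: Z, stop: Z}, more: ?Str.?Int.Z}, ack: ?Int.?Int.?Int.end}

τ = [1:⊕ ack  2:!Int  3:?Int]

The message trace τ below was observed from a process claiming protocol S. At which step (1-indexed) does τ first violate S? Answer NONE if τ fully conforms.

2

step 1: ⊕ ack  match  cont: ?Int.?Int.?Int.end
step 2: got !Int, protocol expects ?Int  ✗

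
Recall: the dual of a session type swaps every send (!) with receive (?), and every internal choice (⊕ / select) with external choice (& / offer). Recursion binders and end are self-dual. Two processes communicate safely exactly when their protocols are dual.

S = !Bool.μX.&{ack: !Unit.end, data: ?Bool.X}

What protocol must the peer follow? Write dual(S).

?Bool.μX.⊕{ack: ?Unit.end, data: !Bool.X}

!Bool ↦ ?Bool
  μX ↦ μX  (μ self-dual)
    &{ack,data} ↦ ⊕{ack,data}  (external→internal)
      [ack]
        !Unit ↦ ?Unit
          end self-dual
      [data]
        ?Bool ↦ !Bool
          X self-dual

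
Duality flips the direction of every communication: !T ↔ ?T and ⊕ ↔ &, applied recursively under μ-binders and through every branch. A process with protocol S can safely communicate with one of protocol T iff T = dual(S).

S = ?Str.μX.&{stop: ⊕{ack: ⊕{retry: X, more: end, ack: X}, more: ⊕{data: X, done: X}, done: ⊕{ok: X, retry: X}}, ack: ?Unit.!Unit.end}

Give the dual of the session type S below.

!Str.μX.⊕{stop: &{ack: &{retry: X, more: end, ack: X}, more: &{data: X, done: X}, done: &{ok: X, retry: X}}, ack: !Unit.?Unit.end}

?Str ↦ !Str
  μX ↦ μX  (binder kept)
    &{stop,ack} ↦ ⊕{stop,ack}  (external→internal)
      • stop:
        ⊕{ack,more,done} ↦ &{ack,more,done}  (select→offer)
          • ack:
            ⊕{retry,more,ack} ↦ &{retry,more,ack}  (select→offer)
              • retry:
                X ↦ X
              • more:
                end ↦ end
              • ack:
                X ↦ X
          • more:
            ⊕{data,done} ↦ &{data,done}  (select→offer)
              • data:
                X ↦ X
              • done:
                X ↦ X
          • done:
            ⊕{ok,retry} ↦ &{ok,retry}  (select→offer)
              • ok:
                X ↦ X
              • retry:
                X ↦ X
      • ack:
        ?Unit ↦ !Unit
          !Unit ↦ ?Unit
            end ↦ end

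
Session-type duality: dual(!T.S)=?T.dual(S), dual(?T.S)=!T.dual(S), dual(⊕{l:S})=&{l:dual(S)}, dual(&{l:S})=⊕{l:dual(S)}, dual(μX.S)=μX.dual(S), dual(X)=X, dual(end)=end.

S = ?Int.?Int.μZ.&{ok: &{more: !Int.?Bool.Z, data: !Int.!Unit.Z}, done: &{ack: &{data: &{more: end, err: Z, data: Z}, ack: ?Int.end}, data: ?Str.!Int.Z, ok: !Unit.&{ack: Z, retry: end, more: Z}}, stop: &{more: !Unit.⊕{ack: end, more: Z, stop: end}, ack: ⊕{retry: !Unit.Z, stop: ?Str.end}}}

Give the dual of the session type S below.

!Int.!Int.μZ.⊕{ok: ⊕{more: ?Int.!Bool.Z, data: ?Int.?Unit.Z}, done: ⊕{ack: ⊕{data: ⊕{more: end, err: Z, data: Z}, ack: !Int.end}, data: !Str.?Int.Z, ok: ?Unit.⊕{ack: Z, retry: end, more: Z}}, stop: ⊕{more: ?Unit.&{ack: end, more: Z, stop: end}, ack: &{retry: ?Unit.Z, stop: !Str.end}}}

?Int ↦ !Int
  ?Int ↦ !Int
    μZ ↦ μZ  (μ self-dual)
      &{ok,done,stop} ↦ ⊕{ok,done,stop}  (external→internal)
        case ok:
          &{more,data} ↦ ⊕{more,data}  (external→internal)
            case more:
              !Int ↦ ?Int
                ?Bool ↦ !Bool
                  Z ↦ Z
            case data:
              !Int ↦ ?Int
                !Unit ↦ ?Unit
                  Z ↦ Z
        case done:
          &{ack,data,ok} ↦ ⊕{ack,data,ok}  (external→internal)
            case ack:
              &{data,ack} ↦ ⊕{data,ack}  (external→internal)
                case data:
                  &{more,err,data} ↦ ⊕{more,err,data}  (external→internal)
                    case more:
                      end ↦ end
                    case err:
                      Z ↦ Z
                    case data:
                      Z ↦ Z
                case ack:
                  ?Int ↦ !Int
                    end ↦ end
            case data:
              ?Str ↦ !Str
                !Int ↦ ?Int
                  Z ↦ Z
            case ok:
              !Unit ↦ ?Unit
                &{ack,retry,more} ↦ ⊕{ack,retry,more}  (external→internal)
                  case ack:
                    Z ↦ Z
                  case retry:
                    end ↦ end
                  case more:
                    Z ↦ Z
        case stop:
          &{more,ack} ↦ ⊕{more,ack}  (external→internal)
            case more:
              !Unit ↦ ?Unit
                ⊕{ack,more,stop} ↦ &{ack,more,stop}  (⊕→&)
                  case ack:
                    end ↦ end
                  case more:
                    Z ↦ Z
                  case stop:
                    end ↦ end
            case ack:
              ⊕{retry,stop} ↦ &{retry,stop}  (⊕→&)
                case retry:
                  !Unit ↦ ?Unit
                    Z ↦ Z
                case stop:
                  ?Str ↦ !Str
                    end ↦ end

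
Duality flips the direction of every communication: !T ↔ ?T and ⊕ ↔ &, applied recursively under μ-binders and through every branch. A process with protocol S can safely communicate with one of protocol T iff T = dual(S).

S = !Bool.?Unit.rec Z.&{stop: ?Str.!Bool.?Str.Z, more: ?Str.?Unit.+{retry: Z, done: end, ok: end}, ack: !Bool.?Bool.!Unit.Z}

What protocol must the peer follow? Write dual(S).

?Bool.!Unit.rec Z.+{stop: !Str.?Bool.!Str.Z, more: !Str.!Unit.&{retry: Z, done: end, ok: end}, ack: ?Bool.!Bool.?Unit.Z}

!Bool = ?Bool
  ?Unit = !Unit
    rec Z = rec Z  (binder kept)
      &{stop,more,ack} = +{stop,more,ack}  (external→internal)
        • stop:
          ?Str = !Str
            !Bool = ?Bool
              ?Str = !Str
                Z self-dual
        • more:
          ?Str = !Str
            ?Unit = !Unit
              +{retry,done,ok} = &{retry,done,ok}  (select→offer)
                • retry:
                  Z self-dual
                • done:
                  end self-dual
                • ok:
                  end self-dual
        • ack:
          !Bool = ?Bool
            ?Bool = !Bool
              !Unit = ?Unit
                Z self-dual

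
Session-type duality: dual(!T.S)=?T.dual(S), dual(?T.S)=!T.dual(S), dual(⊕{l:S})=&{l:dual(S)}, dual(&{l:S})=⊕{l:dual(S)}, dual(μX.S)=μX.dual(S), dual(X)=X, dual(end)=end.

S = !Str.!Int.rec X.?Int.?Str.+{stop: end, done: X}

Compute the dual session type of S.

!Str → ?Str
  !Int → ?Int
    rec X → rec X  (rec unchanged)
      ?Int → !Int
        ?Str → !Str
          +{stop,done} → &{stop,done}  (⊕→&)
            case stop:
              dual(end) = end
            case done:
              dual(X) = X

?Str.?Int.rec X.!Int.!Str.&{stop: end, done: X}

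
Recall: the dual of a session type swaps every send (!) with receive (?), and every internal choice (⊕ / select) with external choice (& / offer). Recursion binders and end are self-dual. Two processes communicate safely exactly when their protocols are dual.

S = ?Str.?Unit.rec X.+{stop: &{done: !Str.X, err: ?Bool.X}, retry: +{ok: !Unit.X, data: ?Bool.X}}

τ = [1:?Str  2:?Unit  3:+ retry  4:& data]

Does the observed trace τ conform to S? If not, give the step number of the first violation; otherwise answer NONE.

@1 ?Str  ok  cont: ?Unit.rec X.…
@2 ?Unit  ok  cont: rec X.…
@3 + retry  ok  cont: +{ok: !Unit.rec X.…, data: ?Bool.rec X.…}
@4 got & data, protocol expects + ok or + data  ✗

4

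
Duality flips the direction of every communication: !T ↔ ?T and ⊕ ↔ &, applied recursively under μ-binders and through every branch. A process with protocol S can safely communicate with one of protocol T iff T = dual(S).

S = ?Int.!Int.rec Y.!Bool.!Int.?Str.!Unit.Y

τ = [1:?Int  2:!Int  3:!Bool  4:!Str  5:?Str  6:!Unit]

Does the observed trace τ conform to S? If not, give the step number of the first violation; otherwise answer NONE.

[1] ?Int  ✓  now at !Int.rec Y.…
[2] !Int  ✓  now at rec Y.…
[3] !Bool  ✓  now at !Int.?Str.!Unit.rec Y.…
[4] got !Str, protocol expects !Int  ✗

4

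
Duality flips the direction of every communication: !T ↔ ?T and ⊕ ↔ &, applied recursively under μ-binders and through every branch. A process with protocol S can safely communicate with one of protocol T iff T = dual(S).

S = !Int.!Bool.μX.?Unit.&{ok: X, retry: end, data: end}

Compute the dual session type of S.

!Int → ?Int
  !Bool → ?Bool
    μX → μX  (rec unchanged)
      ?Unit → !Unit
        &{ok,retry,data} → ⊕{ok,retry,data}  (external→internal)
          [ok]
            dual(X) = X
          [retry]
            dual(end) = end
          [data]
            dual(end) = end

?Int.?Bool.μX.!Unit.⊕{ok: X, retry: end, data: end}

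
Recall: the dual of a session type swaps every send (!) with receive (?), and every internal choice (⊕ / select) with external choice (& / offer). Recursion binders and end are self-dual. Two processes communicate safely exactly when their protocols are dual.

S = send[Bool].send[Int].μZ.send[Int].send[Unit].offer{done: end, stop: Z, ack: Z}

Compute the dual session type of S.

send[Bool] → recv[Bool]
  send[Int] → recv[Int]
    μZ → μZ  (rec unchanged)
      send[Int] → recv[Int]
        send[Unit] → recv[Unit]
          offer{done,stop,ack} → select{done,stop,ack}  (external→internal)
            [done]
              end self-dual
            [stop]
              Z self-dual
            [ack]
              Z self-dual

recv[Bool].recv[Int].μZ.recv[Int].recv[Unit].select{done: end, stop: Z, ack: Z}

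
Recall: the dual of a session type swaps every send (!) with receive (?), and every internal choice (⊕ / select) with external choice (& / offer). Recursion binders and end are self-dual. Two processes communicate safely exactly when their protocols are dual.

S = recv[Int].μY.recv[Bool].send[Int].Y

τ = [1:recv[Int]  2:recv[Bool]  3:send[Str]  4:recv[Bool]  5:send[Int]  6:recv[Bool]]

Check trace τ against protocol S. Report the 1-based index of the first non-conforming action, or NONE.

step 1: recv[Int]  ok  residual = μY.…
step 2: recv[Bool]  ok  residual = send[Int].μY.…
step 3: got send[Str], protocol expects send[Int]  ✗

3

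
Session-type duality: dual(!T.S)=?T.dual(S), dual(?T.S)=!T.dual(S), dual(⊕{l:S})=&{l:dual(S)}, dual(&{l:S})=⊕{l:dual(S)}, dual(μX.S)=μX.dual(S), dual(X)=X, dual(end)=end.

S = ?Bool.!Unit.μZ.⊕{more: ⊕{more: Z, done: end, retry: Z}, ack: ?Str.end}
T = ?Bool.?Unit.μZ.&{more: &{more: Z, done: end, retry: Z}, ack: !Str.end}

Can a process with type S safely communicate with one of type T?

?Bool | ?Bool  ✗ same direction on both sides — not dual

NO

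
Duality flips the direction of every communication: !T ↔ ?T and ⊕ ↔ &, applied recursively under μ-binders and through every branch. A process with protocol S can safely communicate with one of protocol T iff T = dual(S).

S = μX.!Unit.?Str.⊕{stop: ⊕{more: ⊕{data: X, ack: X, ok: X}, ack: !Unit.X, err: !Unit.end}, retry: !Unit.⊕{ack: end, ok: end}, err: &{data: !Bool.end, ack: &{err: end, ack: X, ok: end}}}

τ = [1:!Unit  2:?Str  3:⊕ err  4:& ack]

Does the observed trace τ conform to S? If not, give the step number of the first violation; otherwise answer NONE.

NONE

@1 !Unit  ok  now at ?Str.⊕{stop: ⊕{more: ⊕{data: μX.…, ack: μX.…, ok: μX.…}, ack: !Unit.μX.…, err: !Unit.end}, retry: !Unit.⊕{ack: end, ok: end}, err: &{data: !Bool.end, ack: &{err: end, ack: μX.…, ok: end}}}
@2 ?Str  ok  now at ⊕{stop: ⊕{more: ⊕{data: μX.…, ack: μX.…, ok: μX.…}, ack: !Unit.μX.…, err: !Unit.end}, retry: !Unit.⊕{ack: end, ok: end}, err: &{data: !Bool.end, ack: &{err: end, ack: μX.…, ok: end}}}
@3 ⊕ err  ok  now at &{data: !Bool.end, ack: &{err: end, ack: μX.…, ok: end}}
@4 & ack  ok  now at &{err: end, ack: μX.…, ok: end}
all 4 steps conform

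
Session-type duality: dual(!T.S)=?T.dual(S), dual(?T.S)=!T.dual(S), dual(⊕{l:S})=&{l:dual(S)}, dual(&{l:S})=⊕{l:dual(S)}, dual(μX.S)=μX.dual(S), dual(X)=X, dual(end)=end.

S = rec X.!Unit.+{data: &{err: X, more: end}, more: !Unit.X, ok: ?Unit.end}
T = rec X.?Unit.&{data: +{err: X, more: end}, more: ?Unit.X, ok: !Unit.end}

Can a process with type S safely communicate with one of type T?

YES

rec X | rec X  ✓ (binder kept)
  !Unit | ?Unit  ✓
    +{data,more,ok} | &{data,more,ok}  ✓ labels match
      case data:
        &{err,more} | +{err,more}  ✓ labels match
          case err:
            X | X  ✓
          case more:
            end | end  ✓
      case more:
        !Unit | ?Unit  ✓
          X | X  ✓
      case ok:
        ?Unit | !Unit  ✓
          end | end  ✓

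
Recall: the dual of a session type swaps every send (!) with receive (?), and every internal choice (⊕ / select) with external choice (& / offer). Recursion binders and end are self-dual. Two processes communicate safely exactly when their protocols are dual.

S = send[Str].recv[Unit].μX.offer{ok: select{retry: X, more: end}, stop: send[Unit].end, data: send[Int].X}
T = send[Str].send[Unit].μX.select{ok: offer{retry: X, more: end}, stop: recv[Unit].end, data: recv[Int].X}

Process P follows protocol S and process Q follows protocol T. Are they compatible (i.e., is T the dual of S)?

send[Str] | send[Str]  ✗ same direction on both sides — not dual

NO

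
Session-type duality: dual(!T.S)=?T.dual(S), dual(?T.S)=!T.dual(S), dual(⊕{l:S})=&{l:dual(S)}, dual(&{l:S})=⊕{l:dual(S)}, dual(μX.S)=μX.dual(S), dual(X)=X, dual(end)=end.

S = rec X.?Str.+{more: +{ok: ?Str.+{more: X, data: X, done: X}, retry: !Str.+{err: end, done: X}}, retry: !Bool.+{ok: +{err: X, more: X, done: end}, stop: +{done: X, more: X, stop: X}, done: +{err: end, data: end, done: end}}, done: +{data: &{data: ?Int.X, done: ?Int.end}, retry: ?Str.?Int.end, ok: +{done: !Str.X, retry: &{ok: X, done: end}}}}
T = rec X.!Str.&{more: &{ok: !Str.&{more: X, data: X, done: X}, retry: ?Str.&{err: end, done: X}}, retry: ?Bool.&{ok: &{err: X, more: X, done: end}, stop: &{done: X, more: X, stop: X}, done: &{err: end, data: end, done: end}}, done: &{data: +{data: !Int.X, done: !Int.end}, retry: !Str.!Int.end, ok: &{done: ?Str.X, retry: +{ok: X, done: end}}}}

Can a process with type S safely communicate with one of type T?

rec X ‖ rec X  match (rec unchanged)
  ?Str ‖ !Str  match
    +{more,retry,done} ‖ &{more,retry,done}  match same labels
      case more:
        +{ok,retry} ‖ &{ok,retry}  match same labels
          case ok:
            ?Str ‖ !Str  match
              +{more,data,done} ‖ &{more,data,done}  match same labels
                case more:
                  X ‖ X  match
                case data:
                  X ‖ X  match
                case done:
                  X ‖ X  match
          case retry:
            !Str ‖ ?Str  match
              +{err,done} ‖ &{err,done}  match same labels
                case err:
                  end ‖ end  match
                case done:
                  X ‖ X  match
      case retry:
        !Bool ‖ ?Bool  match
          +{ok,stop,done} ‖ &{ok,stop,done}  match same labels
            case ok:
              +{err,more,done} ‖ &{err,more,done}  match same labels
                case err:
                  X ‖ X  match
                case more:
                  X ‖ X  match
                case done:
                  end ‖ end  match
            case stop:
              +{done,more,stop} ‖ &{done,more,stop}  match same labels
                case done:
                  X ‖ X  match
                case more:
                  X ‖ X  match
                case stop:
                  X ‖ X  match
            case done:
              +{err,data,done} ‖ &{err,data,done}  match same labels
                case err:
                  end ‖ end  match
                case data:
                  end ‖ end  match
                case done:
                  end ‖ end  match
      case done:
        +{data,retry,ok} ‖ &{data,retry,ok}  match same labels
          case data:
            &{data,done} ‖ +{data,done}  match same labels
              case data:
                ?Int ‖ !Int  match
                  X ‖ X  match
              case done:
                ?Int ‖ !Int  match
                  end ‖ end  match
          case retry:
            ?Str ‖ !Str  match
              ?Int ‖ !Int  match
                end ‖ end  match
          case ok:
            +{done,retry} ‖ &{done,retry}  match same labels
              case done:
                !Str ‖ ?Str  match
                  X ‖ X  match
              case retry:
                &{ok,done} ‖ +{ok,done}  match same labels
                  case ok:
                    X ‖ X  match
                  case done:
                    end ‖ end  match

YES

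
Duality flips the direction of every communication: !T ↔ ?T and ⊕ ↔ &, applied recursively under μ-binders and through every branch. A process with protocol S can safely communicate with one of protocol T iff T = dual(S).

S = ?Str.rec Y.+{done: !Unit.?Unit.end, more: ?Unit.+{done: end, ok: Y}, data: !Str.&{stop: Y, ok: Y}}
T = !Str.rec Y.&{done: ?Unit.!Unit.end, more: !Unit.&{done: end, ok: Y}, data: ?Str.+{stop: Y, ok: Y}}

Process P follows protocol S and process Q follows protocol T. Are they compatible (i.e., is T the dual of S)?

?Str | !Str  ✓
  rec Y | rec Y  ✓ (rec unchanged)
    +{done,more,data} | &{done,more,data}  ✓ label sets agree
      • done:
        !Unit | ?Unit  ✓
          ?Unit | !Unit  ✓
            end | end  ✓
      • more:
        ?Unit | !Unit  ✓
          +{done,ok} | &{done,ok}  ✓ label sets agree
            • done:
              end | end  ✓
            • ok:
              Y | Y  ✓
      • data:
        !Str | ?Str  ✓
          &{stop,ok} | +{stop,ok}  ✓ label sets agree
            • stop:
              Y | Y  ✓
            • ok:
              Y | Y  ✓

YES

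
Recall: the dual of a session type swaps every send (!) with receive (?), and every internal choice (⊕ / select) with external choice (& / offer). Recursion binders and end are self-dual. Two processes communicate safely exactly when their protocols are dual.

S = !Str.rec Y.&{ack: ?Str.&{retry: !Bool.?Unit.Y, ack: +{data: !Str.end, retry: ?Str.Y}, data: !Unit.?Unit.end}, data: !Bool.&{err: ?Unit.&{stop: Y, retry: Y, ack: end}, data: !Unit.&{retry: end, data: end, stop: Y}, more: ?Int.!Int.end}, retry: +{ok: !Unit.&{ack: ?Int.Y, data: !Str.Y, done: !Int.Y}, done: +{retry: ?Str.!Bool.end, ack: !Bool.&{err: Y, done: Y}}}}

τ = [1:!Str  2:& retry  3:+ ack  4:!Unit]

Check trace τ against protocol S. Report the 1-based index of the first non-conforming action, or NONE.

3

step 1: !Str  match  cont: rec Y.…
step 2: & retry  match  cont: +{ok: !Unit.&{ack: ?Int.rec Y.…, data: !Str.rec Y.…, done: !Int.rec Y.…}, done: +{retry: ?Str.!Bool.end, ack: !Bool.&{err: rec Y.…, done: rec Y.…}}}
step 3: got + ack, protocol expects + ok or + done  ✗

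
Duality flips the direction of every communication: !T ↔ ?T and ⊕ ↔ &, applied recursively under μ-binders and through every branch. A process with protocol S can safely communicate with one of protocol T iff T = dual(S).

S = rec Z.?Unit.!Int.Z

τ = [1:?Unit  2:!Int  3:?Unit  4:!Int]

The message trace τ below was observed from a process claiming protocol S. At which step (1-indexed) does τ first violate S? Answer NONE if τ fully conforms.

NONE

[1] ?Unit  ok  now at !Int.rec Z.…
[2] !Int  ok  now at rec Z.…
[3] ?Unit  ok  now at !Int.rec Z.…
[4] !Int  ok  now at rec Z.…
trace exhausted — no violation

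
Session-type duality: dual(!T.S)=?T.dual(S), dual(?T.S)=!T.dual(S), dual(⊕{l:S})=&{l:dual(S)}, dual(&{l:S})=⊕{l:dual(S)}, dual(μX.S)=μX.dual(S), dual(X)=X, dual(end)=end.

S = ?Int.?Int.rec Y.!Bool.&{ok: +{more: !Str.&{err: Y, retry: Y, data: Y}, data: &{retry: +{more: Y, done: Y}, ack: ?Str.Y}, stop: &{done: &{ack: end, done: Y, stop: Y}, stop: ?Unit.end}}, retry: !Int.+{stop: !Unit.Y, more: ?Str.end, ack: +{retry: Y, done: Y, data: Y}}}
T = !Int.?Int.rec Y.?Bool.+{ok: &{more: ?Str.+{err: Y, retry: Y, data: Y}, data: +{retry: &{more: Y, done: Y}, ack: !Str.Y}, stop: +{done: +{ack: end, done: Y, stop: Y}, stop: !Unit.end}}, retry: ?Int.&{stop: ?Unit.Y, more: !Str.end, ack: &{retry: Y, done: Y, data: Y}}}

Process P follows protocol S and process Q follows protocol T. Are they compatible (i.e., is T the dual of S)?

NO

?Int | !Int  match
  ?Int | ?Int  ✗ same direction on both sides — not dual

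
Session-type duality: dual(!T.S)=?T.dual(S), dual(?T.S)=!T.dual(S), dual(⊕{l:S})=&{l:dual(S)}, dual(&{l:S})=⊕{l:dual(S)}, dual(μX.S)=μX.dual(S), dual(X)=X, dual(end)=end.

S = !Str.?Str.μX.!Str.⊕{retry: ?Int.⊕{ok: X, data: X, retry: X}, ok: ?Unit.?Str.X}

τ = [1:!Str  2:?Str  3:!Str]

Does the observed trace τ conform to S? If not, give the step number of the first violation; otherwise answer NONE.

step 1: !Str  match  cont: ?Str.μX.…
step 2: ?Str  match  cont: μX.…
step 3: !Str  match  cont: ⊕{retry: ?Int.⊕{ok: μX.…, data: μX.…, retry: μX.…}, ok: ?Unit.?Str.μX.…}
τ conforms to S (length 3)

NONE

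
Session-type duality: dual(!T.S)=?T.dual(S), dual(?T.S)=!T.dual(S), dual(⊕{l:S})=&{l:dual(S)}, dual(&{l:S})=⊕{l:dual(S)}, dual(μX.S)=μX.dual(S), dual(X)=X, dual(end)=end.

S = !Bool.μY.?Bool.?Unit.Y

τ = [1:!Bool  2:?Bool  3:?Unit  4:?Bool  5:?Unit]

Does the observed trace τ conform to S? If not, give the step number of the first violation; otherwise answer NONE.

@1 !Bool  match  now at μY.…
@2 ?Bool  match  now at ?Unit.μY.…
@3 ?Unit  match  now at μY.…
@4 ?Bool  match  now at ?Unit.μY.…
@5 ?Unit  match  now at μY.…
trace exhausted — no violation

NONE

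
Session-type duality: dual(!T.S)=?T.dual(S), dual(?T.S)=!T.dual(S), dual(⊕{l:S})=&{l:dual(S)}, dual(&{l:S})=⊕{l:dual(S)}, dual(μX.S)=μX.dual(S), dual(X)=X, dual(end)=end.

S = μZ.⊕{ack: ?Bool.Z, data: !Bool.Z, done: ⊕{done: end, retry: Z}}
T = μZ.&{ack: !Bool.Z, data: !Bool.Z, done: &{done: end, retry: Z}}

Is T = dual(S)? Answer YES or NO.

μZ | μZ  match (rec unchanged)
  ⊕{ack,data,done} | &{ack,data,done}  match labels match
    [ack]
      ?Bool | !Bool  match
        Z | Z  match
    [data]
      !Bool | !Bool  ✗ same direction on both sides — not dual

NO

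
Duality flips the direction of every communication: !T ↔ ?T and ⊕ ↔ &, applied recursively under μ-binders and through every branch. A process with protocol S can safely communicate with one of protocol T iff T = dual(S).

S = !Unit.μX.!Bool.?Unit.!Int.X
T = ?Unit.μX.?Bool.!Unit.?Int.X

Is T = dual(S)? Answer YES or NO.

!Unit vs ?Unit  ok
  μX vs μX  ok (binder kept)
    !Bool vs ?Bool  ok
      ?Unit vs !Unit  ok
        !Int vs ?Int  ok
          X vs X  ok

YES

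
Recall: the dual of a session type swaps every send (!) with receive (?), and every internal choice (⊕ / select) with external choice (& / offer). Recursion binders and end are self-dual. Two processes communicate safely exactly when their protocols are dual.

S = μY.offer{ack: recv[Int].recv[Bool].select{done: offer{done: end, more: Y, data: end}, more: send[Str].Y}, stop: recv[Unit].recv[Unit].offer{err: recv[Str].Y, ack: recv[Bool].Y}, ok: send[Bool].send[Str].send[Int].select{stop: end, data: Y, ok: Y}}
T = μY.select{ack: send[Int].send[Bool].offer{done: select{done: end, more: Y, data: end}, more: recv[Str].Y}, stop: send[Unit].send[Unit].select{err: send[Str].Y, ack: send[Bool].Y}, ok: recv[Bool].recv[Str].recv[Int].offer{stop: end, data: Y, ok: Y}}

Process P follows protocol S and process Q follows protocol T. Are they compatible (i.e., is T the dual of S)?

YES

μY ‖ μY  ok (μ self-dual)
  offer{ack,stop,ok} ‖ select{ack,stop,ok}  ok labels match
    case ack:
      recv[Int] ‖ send[Int]  ok
        recv[Bool] ‖ send[Bool]  ok
          select{done,more} ‖ offer{done,more}  ok labels match
            case done:
              offer{done,more,data} ‖ select{done,more,data}  ok labels match
                case done:
                  end ‖ end  ok
                case more:
                  Y ‖ Y  ok
                case data:
                  end ‖ end  ok
            case more:
              send[Str] ‖ recv[Str]  ok
                Y ‖ Y  ok
    case stop:
      recv[Unit] ‖ send[Unit]  ok
        recv[Unit] ‖ send[Unit]  ok
          offer{err,ack} ‖ select{err,ack}  ok labels match
            case err:
              recv[Str] ‖ send[Str]  ok
                Y ‖ Y  ok
            case ack:
              recv[Bool] ‖ send[Bool]  ok
                Y ‖ Y  ok
    case ok:
      send[Bool] ‖ recv[Bool]  ok
        send[Str] ‖ recv[Str]  ok
          send[Int] ‖ recv[Int]  ok
            select{stop,data,ok} ‖ offer{stop,data,ok}  ok labels match
              case stop:
                end ‖ end  ok
              case data:
                Y ‖ Y  ok
              case ok:
                Y ‖ Y  ok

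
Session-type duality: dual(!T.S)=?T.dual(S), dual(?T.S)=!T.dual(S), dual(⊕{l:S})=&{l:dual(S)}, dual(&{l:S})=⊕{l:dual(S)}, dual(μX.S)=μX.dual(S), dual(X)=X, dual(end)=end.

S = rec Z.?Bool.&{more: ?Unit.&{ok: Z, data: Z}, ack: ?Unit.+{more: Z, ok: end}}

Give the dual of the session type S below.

rec Z.!Bool.+{more: !Unit.+{ok: Z, data: Z}, ack: !Unit.&{more: Z, ok: end}}

rec Z → rec Z  (binder kept)
  ?Bool → !Bool
    &{more,ack} → +{more,ack}  (external→internal)
      case more:
        ?Unit → !Unit
          &{ok,data} → +{ok,data}  (external→internal)
            case ok:
              Z self-dual
            case data:
              Z self-dual
      case ack:
        ?Unit → !Unit
          +{more,ok} → &{more,ok}  (internal→external)
            case more:
              Z self-dual
            case ok:
              end self-dual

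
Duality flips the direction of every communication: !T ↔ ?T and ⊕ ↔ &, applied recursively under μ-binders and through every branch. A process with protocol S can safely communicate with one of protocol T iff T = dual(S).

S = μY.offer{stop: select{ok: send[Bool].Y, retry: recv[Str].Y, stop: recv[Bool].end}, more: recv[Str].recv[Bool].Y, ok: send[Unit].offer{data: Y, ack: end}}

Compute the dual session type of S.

μY ↦ μY  (μ self-dual)
  offer{stop,more,ok} ↦ select{stop,more,ok}  (&→⊕)
    • stop:
      select{ok,retry,stop} ↦ offer{ok,retry,stop}  (⊕→&)
        • ok:
          send[Bool] ↦ recv[Bool]
            Y self-dual
        • retry:
          recv[Str] ↦ send[Str]
            Y self-dual
        • stop:
          recv[Bool] ↦ send[Bool]
            end self-dual
    • more:
      recv[Str] ↦ send[Str]
        recv[Bool] ↦ send[Bool]
          Y self-dual
    • ok:
      send[Unit] ↦ recv[Unit]
        offer{data,ack} ↦ select{data,ack}  (&→⊕)
          • data:
            Y self-dual
          • ack:
            end self-dual

μY.select{stop: offer{ok: recv[Bool].Y, retry: send[Str].Y, stop: send[Bool].end}, more: send[Str].send[Bool].Y, ok: recv[Unit].select{data: Y, ack: end}}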